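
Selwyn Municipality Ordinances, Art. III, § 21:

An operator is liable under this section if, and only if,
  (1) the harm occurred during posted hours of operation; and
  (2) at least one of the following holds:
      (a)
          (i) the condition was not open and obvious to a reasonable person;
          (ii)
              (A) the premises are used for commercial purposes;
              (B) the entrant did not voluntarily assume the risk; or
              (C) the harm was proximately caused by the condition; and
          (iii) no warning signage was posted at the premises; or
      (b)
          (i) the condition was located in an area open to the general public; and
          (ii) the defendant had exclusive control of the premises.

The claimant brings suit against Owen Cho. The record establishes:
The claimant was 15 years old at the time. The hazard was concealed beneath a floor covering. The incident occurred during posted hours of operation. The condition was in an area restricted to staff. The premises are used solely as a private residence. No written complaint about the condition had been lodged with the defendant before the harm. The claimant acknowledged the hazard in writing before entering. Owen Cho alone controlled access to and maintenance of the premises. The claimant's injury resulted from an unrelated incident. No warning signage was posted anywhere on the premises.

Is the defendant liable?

No — not liable.

(1) during posted hours — met.
(i) not open/obvious — satisfied.
(A) commercial use — not met.
(B) no assumed risk — not met.
(C) proximate cause — not met.
(ii): F OR F OR F → false.
(iii) no signage posted — met.
So (a) is not satisfied (T AND F AND T).
(i) public area — fails.
(ii) exclusive control — holds.
(b): F AND T → false.
(2): F OR F → false.
Overall: T AND F → false.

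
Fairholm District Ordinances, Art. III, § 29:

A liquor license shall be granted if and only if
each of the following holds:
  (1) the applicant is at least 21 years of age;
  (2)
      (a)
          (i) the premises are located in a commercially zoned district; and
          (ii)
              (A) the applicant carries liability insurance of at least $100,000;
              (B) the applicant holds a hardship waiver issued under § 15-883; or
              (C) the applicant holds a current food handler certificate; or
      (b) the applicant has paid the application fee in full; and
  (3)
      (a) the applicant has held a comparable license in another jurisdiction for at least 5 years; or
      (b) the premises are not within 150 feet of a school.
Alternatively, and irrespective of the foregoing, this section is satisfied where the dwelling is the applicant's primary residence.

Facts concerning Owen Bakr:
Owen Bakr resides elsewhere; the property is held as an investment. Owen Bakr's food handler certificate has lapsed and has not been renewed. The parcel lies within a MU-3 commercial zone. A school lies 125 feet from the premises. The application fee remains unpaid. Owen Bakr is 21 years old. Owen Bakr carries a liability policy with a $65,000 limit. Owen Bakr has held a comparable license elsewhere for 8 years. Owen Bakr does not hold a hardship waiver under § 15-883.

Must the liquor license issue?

(1) age ≥ 21 — satisfied.
(i) commercially zoned — holds.
(A) insurance ≥ $100,000 — not satisfied.
(B) hardship waiver — not satisfied.
(C) food handler cert. — not satisfied.
(ii): F OR F OR F → false.
So (a) is not satisfied (T AND F).
(b) fee paid — fails.
(2) = F OR F = false.
(a) prior license ≥ 5 yr — satisfied.
(b) ≥150 ft from school — not met.
(3): T OR F → true.
Overall: T AND F AND T → false.
Exception (primary residence) — not satisfied.
Result: main false OR exception false → false.

No — denied.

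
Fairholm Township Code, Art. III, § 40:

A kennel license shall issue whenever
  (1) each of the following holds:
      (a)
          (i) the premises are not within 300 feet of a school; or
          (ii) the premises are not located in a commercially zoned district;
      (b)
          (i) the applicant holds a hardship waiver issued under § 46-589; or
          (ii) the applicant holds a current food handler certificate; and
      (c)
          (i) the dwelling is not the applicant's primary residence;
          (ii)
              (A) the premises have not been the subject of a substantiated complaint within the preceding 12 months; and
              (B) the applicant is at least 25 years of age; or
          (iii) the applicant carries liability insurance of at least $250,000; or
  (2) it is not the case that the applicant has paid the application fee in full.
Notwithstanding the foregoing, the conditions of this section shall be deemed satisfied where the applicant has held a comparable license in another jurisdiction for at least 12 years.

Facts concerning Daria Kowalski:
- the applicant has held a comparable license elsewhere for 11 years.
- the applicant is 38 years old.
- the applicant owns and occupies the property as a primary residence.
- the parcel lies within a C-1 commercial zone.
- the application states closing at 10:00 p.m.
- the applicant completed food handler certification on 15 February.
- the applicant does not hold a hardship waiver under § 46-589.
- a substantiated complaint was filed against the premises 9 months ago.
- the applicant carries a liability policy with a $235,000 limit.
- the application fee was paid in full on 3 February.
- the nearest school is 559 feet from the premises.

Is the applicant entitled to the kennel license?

(i) ≥300 ft from school — satisfied.
(ii) not (commercially zoned) — not met.
So (a) is satisfied (T OR F).
(i) hardship waiver — not met.
(ii) food handler cert. — holds.
(b) = F OR T = true.
(i) not (primary residence) — not met.
(A) no complaint in 12 mo. — not satisfied.
(B) age ≥ 25 — holds.
(ii) = F AND T = false.
(iii) insurance ≥ $250,000 — not met.
(c): F OR F OR F → false.
(1): T AND T AND F → false.
(2) not (fee paid) — not met.
Overall: F OR F → false.
Exception (prior license ≥ 12 yr) — not satisfied.
Result: main false OR exception false → false.

No — denied.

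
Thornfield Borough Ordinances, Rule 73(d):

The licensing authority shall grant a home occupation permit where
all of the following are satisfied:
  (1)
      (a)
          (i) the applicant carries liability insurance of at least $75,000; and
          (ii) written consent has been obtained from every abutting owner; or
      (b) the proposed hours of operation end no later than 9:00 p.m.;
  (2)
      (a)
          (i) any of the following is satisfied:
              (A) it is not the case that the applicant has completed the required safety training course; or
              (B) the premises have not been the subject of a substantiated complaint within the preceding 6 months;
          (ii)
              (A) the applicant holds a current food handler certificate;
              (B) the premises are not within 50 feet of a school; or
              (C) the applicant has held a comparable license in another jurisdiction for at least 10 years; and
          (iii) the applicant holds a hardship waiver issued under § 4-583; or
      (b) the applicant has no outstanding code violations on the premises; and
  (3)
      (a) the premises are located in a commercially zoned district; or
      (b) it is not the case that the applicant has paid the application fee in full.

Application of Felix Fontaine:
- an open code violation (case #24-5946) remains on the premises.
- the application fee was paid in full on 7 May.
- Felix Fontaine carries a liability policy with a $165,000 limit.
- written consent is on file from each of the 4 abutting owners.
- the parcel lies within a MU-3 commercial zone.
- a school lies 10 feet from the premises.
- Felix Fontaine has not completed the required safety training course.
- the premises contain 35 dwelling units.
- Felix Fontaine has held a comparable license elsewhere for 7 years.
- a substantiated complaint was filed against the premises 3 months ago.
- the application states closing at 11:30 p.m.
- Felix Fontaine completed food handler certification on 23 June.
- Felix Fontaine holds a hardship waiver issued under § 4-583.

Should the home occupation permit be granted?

(i) insurance ≥ $75,000 — satisfied.
(ii) all abutters consent — met.
(a): T AND T → true.
(b) closes by 9 p.m. — not satisfied.
(1): T OR F → true.
(A) not (safety training) — satisfied.
(B) no complaint in 6 mo. — not satisfied.
(i) = T OR F = true.
(A) food handler cert. — satisfied.
(B) ≥50 ft from school — fails.
(C) prior license ≥ 10 yr — not met.
(ii) = T OR F OR F = true.
(iii) hardship waiver — met.
So (a) is satisfied (T AND T AND T).
(b) no code violations — not satisfied.
So (2) is satisfied (T OR F).
(a) commercially zoned — holds.
(b) not (fee paid) — not met.
(3): T OR F → true.
So Overall is satisfied (T AND T AND T).

Yes — granted.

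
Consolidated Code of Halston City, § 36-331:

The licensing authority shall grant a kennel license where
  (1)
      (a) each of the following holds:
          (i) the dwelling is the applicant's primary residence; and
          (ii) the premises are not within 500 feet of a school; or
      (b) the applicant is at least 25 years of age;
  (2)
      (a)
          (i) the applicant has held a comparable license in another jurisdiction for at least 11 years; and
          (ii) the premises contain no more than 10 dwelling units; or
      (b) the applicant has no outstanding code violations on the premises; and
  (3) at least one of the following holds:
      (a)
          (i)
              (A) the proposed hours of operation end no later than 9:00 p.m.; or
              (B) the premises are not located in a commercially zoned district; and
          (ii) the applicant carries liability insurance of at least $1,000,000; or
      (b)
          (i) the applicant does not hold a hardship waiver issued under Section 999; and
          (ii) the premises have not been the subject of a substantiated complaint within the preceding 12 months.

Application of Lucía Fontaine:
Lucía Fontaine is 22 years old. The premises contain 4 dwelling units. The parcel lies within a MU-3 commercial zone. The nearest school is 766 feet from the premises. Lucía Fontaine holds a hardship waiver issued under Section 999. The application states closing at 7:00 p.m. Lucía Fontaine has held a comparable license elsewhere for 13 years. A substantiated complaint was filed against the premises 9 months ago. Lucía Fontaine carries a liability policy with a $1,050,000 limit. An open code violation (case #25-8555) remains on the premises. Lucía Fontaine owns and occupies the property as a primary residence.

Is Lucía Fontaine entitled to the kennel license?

Yes — granted.

(i) primary residence — holds.
(ii) ≥500 ft from school — holds.
(a): T AND T → true.
(b) age ≥ 25 — not met.
So (1) is satisfied (T OR F).
(i) prior license ≥ 11 yr — satisfied.
(ii) ≤ 10 units — holds.
(a) = T AND T = true.
(b) no code violations — not met.
(2): T OR F → true.
(A) closes by 9 p.m. — holds.
(B) not (commercially zoned) — not satisfied.
So (i) is satisfied (T OR F).
(ii) insurance ≥ $1,000,000 — satisfied.
So (a) is satisfied (T AND T).
(i) not (hardship waiver) — not met.
(ii) no complaint in 12 mo. — fails.
(b): F AND F → false.
So (3) is satisfied (T OR F).
Overall = T AND T AND T = true.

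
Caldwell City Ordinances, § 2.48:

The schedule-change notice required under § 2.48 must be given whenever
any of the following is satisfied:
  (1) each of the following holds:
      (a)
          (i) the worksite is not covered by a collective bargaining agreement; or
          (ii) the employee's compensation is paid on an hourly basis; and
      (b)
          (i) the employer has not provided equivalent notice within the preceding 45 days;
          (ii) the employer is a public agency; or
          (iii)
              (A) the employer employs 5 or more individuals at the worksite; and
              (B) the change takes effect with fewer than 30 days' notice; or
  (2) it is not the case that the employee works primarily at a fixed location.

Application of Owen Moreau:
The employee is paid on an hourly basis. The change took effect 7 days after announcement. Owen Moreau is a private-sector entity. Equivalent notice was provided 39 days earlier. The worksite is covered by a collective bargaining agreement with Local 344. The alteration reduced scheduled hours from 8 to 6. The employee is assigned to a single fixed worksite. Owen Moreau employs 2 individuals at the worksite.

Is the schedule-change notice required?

(i) no CBA — not met.
(ii) hourly-paid — met.
(a): F OR T → true.
(i) no recent notice — not met.
(ii) public agency — not satisfied.
(A) ≥ 5 at site — not satisfied.
(B) < 30 days' notice — satisfied.
(iii) = F AND T = false.
(b): F OR F OR F → false.
(1) = T AND F = false.
(2) not (fixed location) — not met.
Overall: F OR F → false.

No — not required.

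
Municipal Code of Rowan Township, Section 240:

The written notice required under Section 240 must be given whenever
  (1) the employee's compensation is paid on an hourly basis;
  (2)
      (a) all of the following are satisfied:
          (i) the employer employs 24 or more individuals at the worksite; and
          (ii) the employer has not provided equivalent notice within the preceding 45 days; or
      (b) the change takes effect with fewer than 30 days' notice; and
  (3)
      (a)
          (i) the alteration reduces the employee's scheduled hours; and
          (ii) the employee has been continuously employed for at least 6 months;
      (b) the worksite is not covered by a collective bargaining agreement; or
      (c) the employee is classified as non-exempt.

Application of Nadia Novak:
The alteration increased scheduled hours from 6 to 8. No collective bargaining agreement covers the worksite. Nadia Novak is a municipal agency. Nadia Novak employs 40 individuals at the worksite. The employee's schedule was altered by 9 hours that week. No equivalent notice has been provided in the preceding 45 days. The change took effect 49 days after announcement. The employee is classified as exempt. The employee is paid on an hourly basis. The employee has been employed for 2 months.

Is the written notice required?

(1) hourly-paid — satisfied.
(i) ≥ 24 at site — satisfied.
(ii) no recent notice — met.
So (a) is satisfied (T AND T).
(b) < 30 days' notice — not satisfied.
So (2) is satisfied (T OR F).
(i) hours reduced — not met.
(ii) tenure ≥ 6 mo. — not met.
(a): F AND F → false.
(b) no CBA — met.
(c) non-exempt — not satisfied.
(3): F OR T OR F → true.
Overall = T AND T AND T = true.

Yes — required.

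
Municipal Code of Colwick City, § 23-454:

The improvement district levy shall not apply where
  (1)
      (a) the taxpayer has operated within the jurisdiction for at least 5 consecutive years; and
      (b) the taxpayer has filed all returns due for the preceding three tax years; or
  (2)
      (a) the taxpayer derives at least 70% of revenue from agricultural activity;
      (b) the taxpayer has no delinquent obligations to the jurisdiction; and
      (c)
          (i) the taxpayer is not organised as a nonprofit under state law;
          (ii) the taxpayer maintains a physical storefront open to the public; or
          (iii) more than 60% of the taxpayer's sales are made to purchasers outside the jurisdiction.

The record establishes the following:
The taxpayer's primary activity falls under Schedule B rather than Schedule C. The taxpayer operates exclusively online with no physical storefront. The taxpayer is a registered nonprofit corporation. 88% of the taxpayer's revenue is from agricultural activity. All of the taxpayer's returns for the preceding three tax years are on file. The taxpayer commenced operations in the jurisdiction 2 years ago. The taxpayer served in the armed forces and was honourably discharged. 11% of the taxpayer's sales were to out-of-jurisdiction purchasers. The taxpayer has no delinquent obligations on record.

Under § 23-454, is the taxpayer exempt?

No — not exempt.

(a) ≥ 5 yrs in jurisdiction — not satisfied.
(b) returns current — met.
(1) = F AND T = false.
(a) ≥70% agricultural — met.
(b) no delinquency — met.
(i) not (nonprofit) — not satisfied.
(ii) has storefront — not satisfied.
(iii) >60% out-of-jur. sales — not satisfied.
(c): F OR F OR F → false.
So (2) is not satisfied (T AND T AND F).
Overall = F OR F = false.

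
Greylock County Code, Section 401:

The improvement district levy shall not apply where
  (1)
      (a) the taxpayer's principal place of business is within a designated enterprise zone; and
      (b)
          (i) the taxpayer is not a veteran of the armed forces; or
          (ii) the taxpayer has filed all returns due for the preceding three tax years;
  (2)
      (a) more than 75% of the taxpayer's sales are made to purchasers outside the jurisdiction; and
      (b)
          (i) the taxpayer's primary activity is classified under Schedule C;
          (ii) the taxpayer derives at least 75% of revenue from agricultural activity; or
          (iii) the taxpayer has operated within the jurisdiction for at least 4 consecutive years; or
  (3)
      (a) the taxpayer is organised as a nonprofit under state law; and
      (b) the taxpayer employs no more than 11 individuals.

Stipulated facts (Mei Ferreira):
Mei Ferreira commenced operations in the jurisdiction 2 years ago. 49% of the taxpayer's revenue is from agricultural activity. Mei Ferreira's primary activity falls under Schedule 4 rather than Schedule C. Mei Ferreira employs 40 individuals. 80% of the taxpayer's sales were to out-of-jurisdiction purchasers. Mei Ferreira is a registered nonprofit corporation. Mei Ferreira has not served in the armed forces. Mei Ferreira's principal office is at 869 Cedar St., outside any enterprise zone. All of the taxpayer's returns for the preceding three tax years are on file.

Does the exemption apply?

(a) in enterprise zone — not met.
(i) not (veteran) — satisfied.
(ii) returns current — satisfied.
(b): T OR T → true.
So (1) is not satisfied (F AND T).
(a) >75% out-of-jur. sales — holds.
(i) Schedule C activity — not satisfied.
(ii) ≥75% agricultural — not satisfied.
(iii) ≥ 4 yrs in jurisdiction — not satisfied.
(b): F OR F OR F → false.
(2): T AND F → false.
(a) nonprofit — met.
(b) ≤ 11 employees — not satisfied.
(3): T AND F → false.
Overall = F OR F OR F = false.

No — not exempt.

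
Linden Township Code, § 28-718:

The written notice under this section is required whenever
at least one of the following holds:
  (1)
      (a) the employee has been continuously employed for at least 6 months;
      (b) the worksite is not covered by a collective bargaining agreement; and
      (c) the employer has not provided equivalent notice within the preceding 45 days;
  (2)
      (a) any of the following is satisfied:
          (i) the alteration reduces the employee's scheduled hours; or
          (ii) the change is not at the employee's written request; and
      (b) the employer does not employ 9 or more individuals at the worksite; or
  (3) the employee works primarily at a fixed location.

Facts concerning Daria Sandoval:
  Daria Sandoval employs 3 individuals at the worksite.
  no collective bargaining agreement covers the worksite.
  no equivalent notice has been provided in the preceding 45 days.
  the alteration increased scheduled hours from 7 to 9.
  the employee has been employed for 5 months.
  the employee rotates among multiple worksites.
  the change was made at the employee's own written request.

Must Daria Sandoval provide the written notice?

(a) tenure ≥ 6 mo. — not satisfied.
(b) no CBA — holds.
(c) no recent notice — holds.
(1): F AND T AND T → false.
(i) hours reduced — fails.
(ii) not employee-requested — not satisfied.
So (a) is not satisfied (F OR F).
(b) not (≥ 9 at site) — met.
So (2) is not satisfied (F AND T).
(3) fixed location — fails.
Overall = F OR F OR F = false.

No — not required.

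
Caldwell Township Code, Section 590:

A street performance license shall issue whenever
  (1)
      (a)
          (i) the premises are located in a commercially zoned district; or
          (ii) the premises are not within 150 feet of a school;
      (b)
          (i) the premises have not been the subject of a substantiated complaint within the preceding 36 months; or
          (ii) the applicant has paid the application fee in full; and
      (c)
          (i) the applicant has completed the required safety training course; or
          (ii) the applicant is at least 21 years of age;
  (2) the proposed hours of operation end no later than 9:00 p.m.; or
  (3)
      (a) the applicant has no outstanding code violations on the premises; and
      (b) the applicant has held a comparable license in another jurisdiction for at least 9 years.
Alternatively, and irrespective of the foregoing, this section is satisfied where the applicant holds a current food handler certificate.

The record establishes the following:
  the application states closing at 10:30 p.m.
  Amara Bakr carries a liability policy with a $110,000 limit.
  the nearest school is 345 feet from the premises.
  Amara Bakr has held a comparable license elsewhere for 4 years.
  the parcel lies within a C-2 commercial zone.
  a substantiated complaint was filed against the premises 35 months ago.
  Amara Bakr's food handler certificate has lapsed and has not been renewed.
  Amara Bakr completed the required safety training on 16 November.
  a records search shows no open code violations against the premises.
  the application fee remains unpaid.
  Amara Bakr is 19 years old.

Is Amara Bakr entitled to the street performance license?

No — denied.

(i) commercially zoned — met.
(ii) ≥150 ft from school — met.
So (a) is satisfied (T OR T).
(i) no complaint in 36 mo. — not met.
(ii) fee paid — not satisfied.
So (b) is not satisfied (F OR F).
(i) safety training — satisfied.
(ii) age ≥ 21 — not met.
So (c) is satisfied (T OR F).
(1) = T AND F AND T = false.
(2) closes by 9 p.m. — not satisfied.
(a) no code violations — satisfied.
(b) prior license ≥ 9 yr — not satisfied.
(3): T AND F → false.
Overall: F OR F OR F → false.
Exception (food handler cert.) — not satisfied.
Result: main false OR exception false → false.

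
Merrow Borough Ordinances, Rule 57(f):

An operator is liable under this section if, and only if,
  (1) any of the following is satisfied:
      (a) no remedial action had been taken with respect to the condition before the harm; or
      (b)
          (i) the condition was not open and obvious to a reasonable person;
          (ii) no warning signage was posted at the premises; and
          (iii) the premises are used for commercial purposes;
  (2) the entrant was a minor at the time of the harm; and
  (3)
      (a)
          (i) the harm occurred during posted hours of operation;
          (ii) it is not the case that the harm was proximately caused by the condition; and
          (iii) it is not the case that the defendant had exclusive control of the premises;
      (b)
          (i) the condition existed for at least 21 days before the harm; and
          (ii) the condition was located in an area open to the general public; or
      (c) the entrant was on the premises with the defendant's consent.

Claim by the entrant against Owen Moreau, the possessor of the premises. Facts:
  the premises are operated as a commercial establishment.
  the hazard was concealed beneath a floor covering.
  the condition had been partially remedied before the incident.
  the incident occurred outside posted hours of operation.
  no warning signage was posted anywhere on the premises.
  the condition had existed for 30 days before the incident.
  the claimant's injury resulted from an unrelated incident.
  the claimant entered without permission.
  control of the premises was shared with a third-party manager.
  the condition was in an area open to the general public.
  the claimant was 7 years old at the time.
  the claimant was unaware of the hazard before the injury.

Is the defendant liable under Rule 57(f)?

(a) no remedial action — fails.
(i) not open/obvious — met.
(ii) no signage posted — holds.
(iii) commercial use — met.
So (b) is satisfied (T AND T AND T).
So (1) is satisfied (F OR T).
(2) entrant a minor — met.
(i) during posted hours — not satisfied.
(ii) not (proximate cause) — satisfied.
(iii) not (exclusive control) — met.
(a) = F AND T AND T = false.
(i) condition ≥21 days old — satisfied.
(ii) public area — satisfied.
(b) = T AND T = true.
(c) consent to enter — not satisfied.
(3): F OR T OR F → true.
Overall = T AND T AND T = true.

Yes — liable.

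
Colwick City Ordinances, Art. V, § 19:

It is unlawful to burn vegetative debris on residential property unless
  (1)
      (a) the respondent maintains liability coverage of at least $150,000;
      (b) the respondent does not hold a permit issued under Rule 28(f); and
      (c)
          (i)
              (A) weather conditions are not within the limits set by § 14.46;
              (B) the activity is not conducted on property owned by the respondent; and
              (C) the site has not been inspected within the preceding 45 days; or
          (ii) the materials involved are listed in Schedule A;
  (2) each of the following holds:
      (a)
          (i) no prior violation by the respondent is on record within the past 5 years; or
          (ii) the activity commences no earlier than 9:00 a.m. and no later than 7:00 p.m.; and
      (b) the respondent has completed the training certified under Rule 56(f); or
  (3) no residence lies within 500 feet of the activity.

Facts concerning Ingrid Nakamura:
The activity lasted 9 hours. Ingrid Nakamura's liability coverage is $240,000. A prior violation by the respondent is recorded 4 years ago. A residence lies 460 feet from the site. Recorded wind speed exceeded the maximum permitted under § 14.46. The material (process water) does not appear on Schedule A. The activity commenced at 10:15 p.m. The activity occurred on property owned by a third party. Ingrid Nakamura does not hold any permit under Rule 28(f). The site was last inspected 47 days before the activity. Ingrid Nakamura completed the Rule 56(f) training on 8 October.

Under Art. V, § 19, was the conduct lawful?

Yes — lawful.

(a) coverage ≥ $150,000 — holds.
(b) not (holds permit) — holds.
(A) not (weather ok) — met.
(B) not (own property) — met.
(C) not (site inspected) — met.
So (i) is satisfied (T AND T AND T).
(ii) Schedule A material — not satisfied.
(c) = T OR F = true.
(1) = T AND T AND T = true.
(i) no prior violation — not met.
(ii) start within hours — not satisfied.
(a): F OR F → false.
(b) training certified — met.
So (2) is not satisfied (F AND T).
(3) no residence in 500 ft — not met.
Overall = T OR F OR F = true.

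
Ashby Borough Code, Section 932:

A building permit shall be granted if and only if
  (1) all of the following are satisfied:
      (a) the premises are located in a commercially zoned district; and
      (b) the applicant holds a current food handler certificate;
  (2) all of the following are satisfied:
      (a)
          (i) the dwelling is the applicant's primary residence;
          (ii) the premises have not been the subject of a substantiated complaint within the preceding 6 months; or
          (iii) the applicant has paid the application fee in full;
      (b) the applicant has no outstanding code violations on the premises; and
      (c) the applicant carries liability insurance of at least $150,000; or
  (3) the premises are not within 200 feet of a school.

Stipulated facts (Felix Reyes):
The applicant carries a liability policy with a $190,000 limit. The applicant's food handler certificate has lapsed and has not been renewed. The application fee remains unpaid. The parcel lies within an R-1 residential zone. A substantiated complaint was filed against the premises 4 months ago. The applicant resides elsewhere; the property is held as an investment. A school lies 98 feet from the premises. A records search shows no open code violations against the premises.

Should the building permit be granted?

(a) commercially zoned — not satisfied.
(b) food handler cert. — fails.
So (1) is not satisfied (F AND F).
(i) primary residence — not met.
(ii) no complaint in 6 mo. — not met.
(iii) fee paid — fails.
(a): F OR F OR F → false.
(b) no code violations — holds.
(c) insurance ≥ $150,000 — met.
(2) = F AND T AND T = false.
(3) ≥200 ft from school — not met.
Overall: F OR F OR F → false.

No — denied.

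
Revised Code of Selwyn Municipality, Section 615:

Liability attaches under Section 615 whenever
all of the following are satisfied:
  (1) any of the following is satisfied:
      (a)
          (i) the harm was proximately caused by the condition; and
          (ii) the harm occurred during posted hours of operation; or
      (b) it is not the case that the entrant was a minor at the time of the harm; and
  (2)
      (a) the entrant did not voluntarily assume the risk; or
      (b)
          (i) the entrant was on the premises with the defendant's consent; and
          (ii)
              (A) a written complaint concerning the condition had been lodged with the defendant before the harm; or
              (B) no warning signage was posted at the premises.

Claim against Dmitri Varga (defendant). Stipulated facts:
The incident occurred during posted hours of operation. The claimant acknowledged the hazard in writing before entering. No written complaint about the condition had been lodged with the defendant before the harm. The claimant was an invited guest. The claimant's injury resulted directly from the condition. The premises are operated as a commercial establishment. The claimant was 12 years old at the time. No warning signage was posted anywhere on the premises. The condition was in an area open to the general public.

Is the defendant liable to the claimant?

(i) proximate cause — met.
(ii) during posted hours — satisfied.
(a): T AND T → true.
(b) not (entrant a minor) — not met.
(1) = T OR F = true.
(a) no assumed risk — not met.
(i) consent to enter — holds.
(A) complaint lodged — fails.
(B) no signage posted — met.
So (ii) is satisfied (F OR T).
(b) = T AND T = true.
(2): F OR T → true.
So Overall is satisfied (T AND T).

Yes — liable.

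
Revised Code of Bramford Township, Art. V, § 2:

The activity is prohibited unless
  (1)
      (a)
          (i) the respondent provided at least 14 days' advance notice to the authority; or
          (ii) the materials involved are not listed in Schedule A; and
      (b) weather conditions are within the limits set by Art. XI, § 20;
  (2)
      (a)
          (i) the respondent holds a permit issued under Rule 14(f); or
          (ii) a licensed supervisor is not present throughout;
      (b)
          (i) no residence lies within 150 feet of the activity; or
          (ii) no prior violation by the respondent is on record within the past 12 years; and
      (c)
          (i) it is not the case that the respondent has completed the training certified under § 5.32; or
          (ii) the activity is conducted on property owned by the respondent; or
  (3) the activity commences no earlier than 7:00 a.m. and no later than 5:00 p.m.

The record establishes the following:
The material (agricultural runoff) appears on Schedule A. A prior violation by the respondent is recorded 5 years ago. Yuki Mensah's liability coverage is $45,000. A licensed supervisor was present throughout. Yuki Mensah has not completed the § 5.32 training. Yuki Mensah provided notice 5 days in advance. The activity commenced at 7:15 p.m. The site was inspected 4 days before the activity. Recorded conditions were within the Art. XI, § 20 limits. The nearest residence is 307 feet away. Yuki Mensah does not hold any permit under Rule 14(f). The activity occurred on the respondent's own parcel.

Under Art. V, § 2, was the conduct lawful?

No — unlawful.

(i) ≥14 days' notice — not satisfied.
(ii) not (Schedule A material) — not met.
(a) = F OR F = false.
(b) weather ok — met.
(1): F AND T → false.
(i) holds permit — not met.
(ii) not (supervisor present) — not met.
(a) = F OR F = false.
(i) no residence in 150 ft — satisfied.
(ii) no prior violation — not satisfied.
(b): T OR F → true.
(i) not (training certified) — holds.
(ii) own property — satisfied.
(c): T OR T → true.
(2) = F AND T AND T = false.
(3) start within hours — fails.
Overall: F OR F OR F → false.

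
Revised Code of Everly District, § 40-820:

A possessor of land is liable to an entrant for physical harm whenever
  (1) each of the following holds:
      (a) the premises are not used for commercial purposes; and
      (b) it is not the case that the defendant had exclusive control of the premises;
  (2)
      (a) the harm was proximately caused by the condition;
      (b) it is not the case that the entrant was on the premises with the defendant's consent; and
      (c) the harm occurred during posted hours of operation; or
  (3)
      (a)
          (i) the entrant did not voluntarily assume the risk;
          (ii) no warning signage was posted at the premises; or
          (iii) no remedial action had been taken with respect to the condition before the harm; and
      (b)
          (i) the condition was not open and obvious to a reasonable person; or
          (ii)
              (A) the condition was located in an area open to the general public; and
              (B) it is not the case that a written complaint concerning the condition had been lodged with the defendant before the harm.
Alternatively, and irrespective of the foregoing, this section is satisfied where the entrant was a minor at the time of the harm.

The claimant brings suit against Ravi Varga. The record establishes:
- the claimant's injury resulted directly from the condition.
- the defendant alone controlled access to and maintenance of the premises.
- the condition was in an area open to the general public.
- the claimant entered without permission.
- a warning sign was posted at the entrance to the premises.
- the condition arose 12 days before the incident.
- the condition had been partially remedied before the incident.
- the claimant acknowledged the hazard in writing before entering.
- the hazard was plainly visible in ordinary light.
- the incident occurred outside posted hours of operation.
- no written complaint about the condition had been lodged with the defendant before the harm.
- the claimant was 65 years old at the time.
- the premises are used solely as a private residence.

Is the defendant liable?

No — not liable.

(a) not (commercial use) — holds.
(b) not (exclusive control) — not met.
(1) = T AND F = false.
(a) proximate cause — holds.
(b) not (consent to enter) — satisfied.
(c) during posted hours — not satisfied.
(2): T AND T AND F → false.
(i) no assumed risk — fails.
(ii) no signage posted — not met.
(iii) no remedial action — not met.
(a) = F OR F OR F = false.
(i) not open/obvious — not satisfied.
(A) public area — satisfied.
(B) not (complaint lodged) — satisfied.
(ii): T AND T → true.
(b): F OR T → true.
(3) = F AND T = false.
So Overall is not satisfied (F OR F OR F).
Exception (entrant a minor) — not satisfied.
Result: main false OR exception false → false.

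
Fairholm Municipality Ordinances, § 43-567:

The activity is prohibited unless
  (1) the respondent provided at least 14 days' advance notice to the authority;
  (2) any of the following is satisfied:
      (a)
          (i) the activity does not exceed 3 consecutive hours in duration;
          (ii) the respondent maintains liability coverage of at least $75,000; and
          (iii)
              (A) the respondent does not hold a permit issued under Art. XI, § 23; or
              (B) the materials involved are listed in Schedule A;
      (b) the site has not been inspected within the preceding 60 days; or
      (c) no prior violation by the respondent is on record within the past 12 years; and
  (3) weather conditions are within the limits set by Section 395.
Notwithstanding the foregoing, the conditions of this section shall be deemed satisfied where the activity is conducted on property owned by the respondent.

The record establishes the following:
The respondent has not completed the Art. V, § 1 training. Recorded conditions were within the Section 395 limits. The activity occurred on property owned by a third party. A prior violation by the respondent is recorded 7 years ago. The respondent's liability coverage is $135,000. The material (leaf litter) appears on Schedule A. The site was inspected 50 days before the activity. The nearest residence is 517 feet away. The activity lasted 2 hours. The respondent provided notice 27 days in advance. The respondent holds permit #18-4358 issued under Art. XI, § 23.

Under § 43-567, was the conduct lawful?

(1) ≥14 days' notice — holds.
(i) ≤ 3 hrs duration — holds.
(ii) coverage ≥ $75,000 — satisfied.
(A) not (holds permit) — fails.
(B) Schedule A material — holds.
(iii): F OR T → true.
(a) = T AND T AND T = true.
(b) not (site inspected) — not satisfied.
(c) no prior violation — fails.
(2): T OR F OR F → true.
(3) weather ok — satisfied.
Overall = T AND T AND T = true.
Exception (own property) — not satisfied.
Result: main true OR exception false → true.

Yes — lawful.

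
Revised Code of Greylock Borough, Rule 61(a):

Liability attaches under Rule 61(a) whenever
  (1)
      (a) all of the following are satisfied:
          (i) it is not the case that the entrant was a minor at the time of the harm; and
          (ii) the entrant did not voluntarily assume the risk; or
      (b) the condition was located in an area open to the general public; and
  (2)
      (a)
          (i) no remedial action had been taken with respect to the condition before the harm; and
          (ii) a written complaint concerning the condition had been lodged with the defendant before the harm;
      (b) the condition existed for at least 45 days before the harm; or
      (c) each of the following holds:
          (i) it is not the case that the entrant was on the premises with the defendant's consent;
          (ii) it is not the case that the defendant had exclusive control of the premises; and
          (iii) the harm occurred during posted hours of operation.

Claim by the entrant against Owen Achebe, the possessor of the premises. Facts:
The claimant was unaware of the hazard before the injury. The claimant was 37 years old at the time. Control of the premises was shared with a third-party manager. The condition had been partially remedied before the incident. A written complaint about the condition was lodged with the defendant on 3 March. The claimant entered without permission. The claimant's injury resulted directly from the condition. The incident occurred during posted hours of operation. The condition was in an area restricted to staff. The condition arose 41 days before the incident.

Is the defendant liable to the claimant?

Yes — liable.

(i) not (entrant a minor) — satisfied.
(ii) no assumed risk — holds.
(a) = T AND T = true.
(b) public area — fails.
(1) = T OR F = true.
(i) no remedial action — not satisfied.
(ii) complaint lodged — satisfied.
So (a) is not satisfied (F AND T).
(b) condition ≥45 days old — not satisfied.
(i) not (consent to enter) — satisfied.
(ii) not (exclusive control) — met.
(iii) during posted hours — met.
(c): T AND T AND T → true.
(2) = F OR F OR T = true.
Overall: T AND T → true.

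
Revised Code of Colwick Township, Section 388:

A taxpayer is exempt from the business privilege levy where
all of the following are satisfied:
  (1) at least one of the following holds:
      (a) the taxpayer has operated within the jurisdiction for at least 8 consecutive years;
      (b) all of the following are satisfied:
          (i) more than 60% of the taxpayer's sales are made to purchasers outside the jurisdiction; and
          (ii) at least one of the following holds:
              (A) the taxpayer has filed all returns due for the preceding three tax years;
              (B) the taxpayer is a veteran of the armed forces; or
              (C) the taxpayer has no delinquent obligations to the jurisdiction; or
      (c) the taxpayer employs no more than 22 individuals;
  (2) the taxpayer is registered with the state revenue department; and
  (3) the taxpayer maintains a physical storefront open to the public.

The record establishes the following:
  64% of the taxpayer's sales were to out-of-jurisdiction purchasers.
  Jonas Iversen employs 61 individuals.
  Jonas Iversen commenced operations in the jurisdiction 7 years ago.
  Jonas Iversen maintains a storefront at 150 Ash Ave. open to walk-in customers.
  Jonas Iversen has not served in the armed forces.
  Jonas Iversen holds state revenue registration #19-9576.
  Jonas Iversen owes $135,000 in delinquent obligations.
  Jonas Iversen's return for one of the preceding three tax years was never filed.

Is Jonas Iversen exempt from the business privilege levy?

(a) ≥ 8 yrs in jurisdiction — not satisfied.
(i) >60% out-of-jur. sales — met.
(A) returns current — not satisfied.
(B) veteran — not met.
(C) no delinquency — not satisfied.
(ii): F OR F OR F → false.
(b) = T AND F = false.
(c) ≤ 22 employees — not met.
(1): F OR F OR F → false.
(2) state-registered — satisfied.
(3) has storefront — met.
Overall: F AND T AND T → false.

No — not exempt.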